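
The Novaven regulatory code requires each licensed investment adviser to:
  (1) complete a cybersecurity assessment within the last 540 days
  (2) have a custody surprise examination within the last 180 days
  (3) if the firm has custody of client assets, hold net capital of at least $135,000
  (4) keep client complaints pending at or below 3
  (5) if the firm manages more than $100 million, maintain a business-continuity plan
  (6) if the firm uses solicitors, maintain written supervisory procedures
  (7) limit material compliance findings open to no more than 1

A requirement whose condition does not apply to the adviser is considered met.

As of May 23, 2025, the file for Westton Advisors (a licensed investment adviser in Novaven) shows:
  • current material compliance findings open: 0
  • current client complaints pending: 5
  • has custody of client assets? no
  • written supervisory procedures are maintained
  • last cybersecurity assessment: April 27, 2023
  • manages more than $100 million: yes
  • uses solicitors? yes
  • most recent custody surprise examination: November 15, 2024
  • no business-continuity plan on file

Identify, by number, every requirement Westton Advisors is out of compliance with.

1, 2, 4, 5

1. cybersecurity assessment 757 days ago vs limit 540 → not met
2. custody surprise examination 189 days ago vs limit 180 → not met
3. condition 'has custody of client assets' does not hold → requirement n/a → met
4. client complaints pending 5 > 3 → not met
5. condition 'manages more than $100 million' holds; business-continuity plan absent → not met
6. condition 'uses solicitors' holds; written supervisory procedures present → met
7. material compliance findings open 0 ≤ 1 → met
Not met: 1, 2, 4, 5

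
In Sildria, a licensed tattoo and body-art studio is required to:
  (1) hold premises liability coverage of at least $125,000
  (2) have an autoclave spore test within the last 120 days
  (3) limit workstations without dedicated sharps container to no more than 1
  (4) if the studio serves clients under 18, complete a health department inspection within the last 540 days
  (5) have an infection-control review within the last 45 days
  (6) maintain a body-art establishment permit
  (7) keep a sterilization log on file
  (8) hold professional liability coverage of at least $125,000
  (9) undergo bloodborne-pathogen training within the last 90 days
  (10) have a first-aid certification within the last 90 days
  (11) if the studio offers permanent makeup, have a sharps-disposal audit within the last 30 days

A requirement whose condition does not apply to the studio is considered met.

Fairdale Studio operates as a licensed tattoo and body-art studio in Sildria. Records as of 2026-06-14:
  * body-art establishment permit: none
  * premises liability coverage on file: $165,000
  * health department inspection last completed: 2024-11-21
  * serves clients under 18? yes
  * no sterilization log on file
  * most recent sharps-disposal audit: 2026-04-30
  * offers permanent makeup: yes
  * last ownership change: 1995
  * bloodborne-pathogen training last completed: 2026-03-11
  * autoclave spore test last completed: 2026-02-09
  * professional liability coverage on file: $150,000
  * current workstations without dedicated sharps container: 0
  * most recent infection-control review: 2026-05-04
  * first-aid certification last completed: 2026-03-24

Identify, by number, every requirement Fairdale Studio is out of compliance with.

1. premises liability coverage $165,000 ≥ $125,000 → met
2. autoclave spore test 125 days ago vs limit 120 → not met
3. workstations without dedicated sharps container 0 ≤ 1 → met
4. condition 'serves clients under 18' holds; health department inspection 570 days ago vs limit 540 → not met
5. infection-control review 41 days ago vs limit 45 → met
6. body-art establishment permit absent → not met
7. sterilization log absent → not met
8. professional liability coverage $150,000 ≥ $125,000 → met
9. bloodborne-pathogen training 95 days ago vs limit 90 → not met
10. first-aid certification 82 days ago vs limit 90 → met
11. condition 'offers permanent makeup' holds; sharps-disposal audit 45 days ago vs limit 30 → not met
Not met: 2, 4, 6, 7, 9, 11

2, 4, 6, 7, 9, 11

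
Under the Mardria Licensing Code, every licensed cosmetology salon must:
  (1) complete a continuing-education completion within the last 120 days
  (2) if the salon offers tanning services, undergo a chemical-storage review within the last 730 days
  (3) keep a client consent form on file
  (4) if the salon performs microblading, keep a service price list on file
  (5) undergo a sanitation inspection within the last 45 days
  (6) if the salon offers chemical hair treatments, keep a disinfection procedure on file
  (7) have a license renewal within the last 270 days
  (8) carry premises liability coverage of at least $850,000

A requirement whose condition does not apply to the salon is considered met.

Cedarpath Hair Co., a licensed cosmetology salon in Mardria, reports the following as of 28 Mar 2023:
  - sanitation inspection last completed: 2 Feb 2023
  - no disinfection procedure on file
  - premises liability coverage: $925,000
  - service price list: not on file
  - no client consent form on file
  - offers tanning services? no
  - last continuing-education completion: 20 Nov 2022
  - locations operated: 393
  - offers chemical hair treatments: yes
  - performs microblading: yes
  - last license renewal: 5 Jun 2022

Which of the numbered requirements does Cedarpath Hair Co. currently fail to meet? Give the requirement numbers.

1. continuing-education completion 128 days ago vs limit 120 → not met
2. condition 'offers tanning services' does not hold → requirement n/a → met
3. client consent form absent → not met
4. condition 'performs microblading' holds; service price list absent → not met
5. sanitation inspection 54 days ago vs limit 45 → not met
6. condition 'offers chemical hair treatments' holds; disinfection procedure absent → not met
7. license renewal 296 days ago vs limit 270 → not met
8. premises liability coverage $925,000 ≥ $850,000 → met
Not met: 1, 3, 4, 5, 6, 7

1, 3, 4, 5, 6, 7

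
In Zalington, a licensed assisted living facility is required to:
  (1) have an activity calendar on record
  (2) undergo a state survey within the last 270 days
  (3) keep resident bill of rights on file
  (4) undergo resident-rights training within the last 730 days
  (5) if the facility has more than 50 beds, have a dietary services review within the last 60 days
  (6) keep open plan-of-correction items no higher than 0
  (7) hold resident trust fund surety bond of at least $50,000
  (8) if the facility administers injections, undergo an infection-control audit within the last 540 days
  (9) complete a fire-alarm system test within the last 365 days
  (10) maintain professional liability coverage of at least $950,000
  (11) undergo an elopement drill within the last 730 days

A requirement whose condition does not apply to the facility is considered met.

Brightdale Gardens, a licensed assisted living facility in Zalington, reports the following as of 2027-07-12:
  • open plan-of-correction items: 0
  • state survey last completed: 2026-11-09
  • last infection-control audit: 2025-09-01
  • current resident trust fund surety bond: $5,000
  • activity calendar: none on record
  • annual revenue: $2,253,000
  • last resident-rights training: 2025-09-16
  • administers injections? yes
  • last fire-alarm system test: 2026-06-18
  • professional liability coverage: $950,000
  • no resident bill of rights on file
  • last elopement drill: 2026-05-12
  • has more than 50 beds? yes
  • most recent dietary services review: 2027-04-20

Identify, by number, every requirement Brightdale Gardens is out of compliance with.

1. activity calendar absent → not met
2. state survey 245 days ago vs limit 270 → met
3. resident bill of rights absent → not met
4. resident-rights training 664 days ago vs limit 730 → met
5. condition 'has more than 50 beds' holds; dietary services review 83 days ago vs limit 60 → not met
6. open plan-of-correction items 0 ≤ 0 → met
7. resident trust fund surety bond $5,000 < $50,000 → not met
8. condition 'administers injections' holds; infection-control audit 679 days ago vs limit 540 → not met
9. fire-alarm system test 389 days ago vs limit 365 → not met
10. professional liability coverage $950,000 ≥ $950,000 → met
11. elopement drill 426 days ago vs limit 730 → met
Not met: 1, 3, 5, 7, 8, 9

1, 3, 5, 7, 8, 9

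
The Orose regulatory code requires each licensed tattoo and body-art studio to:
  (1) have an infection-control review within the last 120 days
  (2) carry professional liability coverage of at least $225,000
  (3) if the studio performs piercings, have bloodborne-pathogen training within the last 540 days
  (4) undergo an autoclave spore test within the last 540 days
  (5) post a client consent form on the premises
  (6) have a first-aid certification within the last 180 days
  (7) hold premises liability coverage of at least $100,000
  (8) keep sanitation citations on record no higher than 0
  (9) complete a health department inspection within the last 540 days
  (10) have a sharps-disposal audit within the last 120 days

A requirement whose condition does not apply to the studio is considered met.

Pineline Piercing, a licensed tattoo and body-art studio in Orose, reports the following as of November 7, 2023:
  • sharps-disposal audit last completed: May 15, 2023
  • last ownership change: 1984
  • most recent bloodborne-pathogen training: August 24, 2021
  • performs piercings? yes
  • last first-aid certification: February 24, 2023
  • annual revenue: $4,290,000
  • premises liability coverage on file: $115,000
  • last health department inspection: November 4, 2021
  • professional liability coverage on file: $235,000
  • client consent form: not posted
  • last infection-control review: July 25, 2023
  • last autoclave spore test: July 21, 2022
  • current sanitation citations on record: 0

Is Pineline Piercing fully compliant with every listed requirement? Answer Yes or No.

No

1. infection-control review 105 days ago vs limit 120 → met
2. professional liability coverage $235,000 ≥ $225,000 → met
3. condition 'performs piercings' holds; bloodborne-pathogen training 805 days ago vs limit 540 → not met
4. autoclave spore test 474 days ago vs limit 540 → met
5. client consent form absent → not met
6. first-aid certification 256 days ago vs limit 180 → not met
7. premises liability coverage $115,000 ≥ $100,000 → met
8. sanitation citations on record 0 ≤ 0 → met
9. health department inspection 733 days ago vs limit 540 → not met
10. sharps-disposal audit 176 days ago vs limit 120 → not met
Not met: 3, 5, 6, 9, 10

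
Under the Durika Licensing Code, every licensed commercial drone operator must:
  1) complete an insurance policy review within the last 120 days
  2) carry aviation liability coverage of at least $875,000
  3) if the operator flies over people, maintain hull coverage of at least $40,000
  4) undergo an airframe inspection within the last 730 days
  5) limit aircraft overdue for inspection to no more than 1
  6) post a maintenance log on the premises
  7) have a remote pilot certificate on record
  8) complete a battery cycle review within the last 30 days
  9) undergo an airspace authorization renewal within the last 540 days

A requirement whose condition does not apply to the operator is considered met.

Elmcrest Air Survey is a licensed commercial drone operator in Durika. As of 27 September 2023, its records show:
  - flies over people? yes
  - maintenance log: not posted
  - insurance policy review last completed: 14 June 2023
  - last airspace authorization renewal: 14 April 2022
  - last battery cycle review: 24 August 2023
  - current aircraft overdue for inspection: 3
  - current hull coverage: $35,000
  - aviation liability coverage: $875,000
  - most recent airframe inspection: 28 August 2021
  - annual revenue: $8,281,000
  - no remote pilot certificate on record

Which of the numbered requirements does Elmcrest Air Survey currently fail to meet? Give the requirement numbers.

1. insurance policy review 105 days ago vs limit 120 → met
2. aviation liability coverage $875,000 ≥ $875,000 → met
3. condition 'flies over people' holds; hull coverage $35,000 < $40,000 → not met
4. airframe inspection 760 days ago vs limit 730 → not met
5. aircraft overdue for inspection 3 > 1 → not met
6. maintenance log absent → not met
7. remote pilot certificate absent → not met
8. battery cycle review 34 days ago vs limit 30 → not met
9. airspace authorization renewal 531 days ago vs limit 540 → met
Not met: 3, 4, 5, 6, 7, 8

3, 4, 5, 6, 7, 8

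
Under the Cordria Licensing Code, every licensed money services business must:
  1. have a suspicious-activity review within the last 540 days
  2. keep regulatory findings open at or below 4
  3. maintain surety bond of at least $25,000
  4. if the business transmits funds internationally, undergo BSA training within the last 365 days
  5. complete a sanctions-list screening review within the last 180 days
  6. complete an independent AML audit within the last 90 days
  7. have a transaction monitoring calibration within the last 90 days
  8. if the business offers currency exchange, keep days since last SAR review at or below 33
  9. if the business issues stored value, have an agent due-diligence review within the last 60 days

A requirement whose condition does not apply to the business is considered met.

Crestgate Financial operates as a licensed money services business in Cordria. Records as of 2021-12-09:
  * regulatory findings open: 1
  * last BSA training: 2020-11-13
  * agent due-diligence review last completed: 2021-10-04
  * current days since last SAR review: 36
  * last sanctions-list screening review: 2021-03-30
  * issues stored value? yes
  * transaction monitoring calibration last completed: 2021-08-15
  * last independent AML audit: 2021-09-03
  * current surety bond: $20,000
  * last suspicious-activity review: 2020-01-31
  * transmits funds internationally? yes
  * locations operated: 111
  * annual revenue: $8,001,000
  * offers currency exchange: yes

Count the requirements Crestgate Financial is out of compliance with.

1. suspicious-activity review 678 days ago vs limit 540 → not met
2. regulatory findings open 1 ≤ 4 → met
3. surety bond $20,000 < $25,000 → not met
4. condition 'transmits funds internationally' holds; BSA training 391 days ago vs limit 365 → not met
5. sanctions-list screening review 254 days ago vs limit 180 → not met
6. independent AML audit 97 days ago vs limit 90 → not met
7. transaction monitoring calibration 116 days ago vs limit 90 → not met
8. condition 'offers currency exchange' holds; days since last SAR review 36 > 33 → not met
9. condition 'issues stored value' holds; agent due-diligence review 66 days ago vs limit 60 → not met
Not met: 8 of 9

8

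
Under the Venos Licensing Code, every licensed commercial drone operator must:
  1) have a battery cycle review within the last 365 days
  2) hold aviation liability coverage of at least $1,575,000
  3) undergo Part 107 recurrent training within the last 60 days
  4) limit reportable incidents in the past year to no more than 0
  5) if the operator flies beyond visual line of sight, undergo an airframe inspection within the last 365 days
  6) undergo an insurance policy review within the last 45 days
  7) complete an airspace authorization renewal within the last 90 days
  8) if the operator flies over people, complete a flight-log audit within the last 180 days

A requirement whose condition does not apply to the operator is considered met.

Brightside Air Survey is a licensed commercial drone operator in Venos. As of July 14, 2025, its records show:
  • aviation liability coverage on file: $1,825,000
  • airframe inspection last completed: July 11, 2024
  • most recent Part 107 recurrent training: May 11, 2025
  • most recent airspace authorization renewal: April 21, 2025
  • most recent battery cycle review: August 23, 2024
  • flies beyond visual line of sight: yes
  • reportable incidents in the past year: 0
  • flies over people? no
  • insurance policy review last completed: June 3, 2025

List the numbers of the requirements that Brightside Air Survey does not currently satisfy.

1. battery cycle review 325 days ago vs limit 365 → met
2. aviation liability coverage $1,825,000 ≥ $1,575,000 → met
3. Part 107 recurrent training 64 days ago vs limit 60 → not met
4. reportable incidents in the past year 0 ≤ 0 → met
5. condition 'flies beyond visual line of sight' holds; airframe inspection 368 days ago vs limit 365 → not met
6. insurance policy review 41 days ago vs limit 45 → met
7. airspace authorization renewal 84 days ago vs limit 90 → met
8. condition 'flies over people' does not hold → requirement n/a → met
Not met: 3, 5

3, 5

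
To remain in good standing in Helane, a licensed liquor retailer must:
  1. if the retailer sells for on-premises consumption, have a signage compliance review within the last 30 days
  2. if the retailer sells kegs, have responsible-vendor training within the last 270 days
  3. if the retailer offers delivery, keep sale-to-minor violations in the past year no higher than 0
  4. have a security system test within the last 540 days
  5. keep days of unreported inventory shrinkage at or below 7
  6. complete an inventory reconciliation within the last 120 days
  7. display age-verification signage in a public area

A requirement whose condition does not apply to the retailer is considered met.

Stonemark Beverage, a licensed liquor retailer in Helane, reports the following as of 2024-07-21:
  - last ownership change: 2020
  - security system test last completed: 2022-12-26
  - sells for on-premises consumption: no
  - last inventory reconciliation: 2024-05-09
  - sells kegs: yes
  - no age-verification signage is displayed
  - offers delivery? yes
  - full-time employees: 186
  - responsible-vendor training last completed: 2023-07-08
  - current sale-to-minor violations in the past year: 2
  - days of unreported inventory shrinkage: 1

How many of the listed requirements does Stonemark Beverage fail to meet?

4

1. condition 'sells for on-premises consumption' does not hold → requirement n/a → met
2. condition 'sells kegs' holds; responsible-vendor training 379 days ago vs limit 270 → not met
3. condition 'offers delivery' holds; sale-to-minor violations in the past year 2 > 0 → not met
4. security system test 573 days ago vs limit 540 → not met
5. days of unreported inventory shrinkage 1 ≤ 7 → met
6. inventory reconciliation 73 days ago vs limit 120 → met
7. age-verification signage absent → not met
Not met: 4 of 7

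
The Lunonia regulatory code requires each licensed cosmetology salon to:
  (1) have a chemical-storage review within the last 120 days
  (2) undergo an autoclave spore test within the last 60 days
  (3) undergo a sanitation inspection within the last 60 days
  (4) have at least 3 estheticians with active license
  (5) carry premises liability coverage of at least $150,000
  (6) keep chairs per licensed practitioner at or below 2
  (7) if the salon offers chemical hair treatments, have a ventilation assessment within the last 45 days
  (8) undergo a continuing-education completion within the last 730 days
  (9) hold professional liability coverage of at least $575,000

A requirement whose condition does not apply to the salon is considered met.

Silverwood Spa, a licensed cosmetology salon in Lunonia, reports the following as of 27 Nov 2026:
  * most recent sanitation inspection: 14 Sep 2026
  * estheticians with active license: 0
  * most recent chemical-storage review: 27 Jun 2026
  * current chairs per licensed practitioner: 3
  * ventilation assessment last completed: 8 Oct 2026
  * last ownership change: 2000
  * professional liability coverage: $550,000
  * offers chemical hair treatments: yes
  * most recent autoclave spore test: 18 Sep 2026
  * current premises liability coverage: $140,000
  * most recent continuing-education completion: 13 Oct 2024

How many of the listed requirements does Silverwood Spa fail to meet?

9

1. chemical-storage review 153 days ago vs limit 120 → not met
2. autoclave spore test 70 days ago vs limit 60 → not met
3. sanitation inspection 74 days ago vs limit 60 → not met
4. estheticians with active license 0 < 3 → not met
5. premises liability coverage $140,000 < $150,000 → not met
6. chairs per licensed practitioner 3 > 2 → not met
7. condition 'offers chemical hair treatments' holds; ventilation assessment 50 days ago vs limit 45 → not met
8. continuing-education completion 775 days ago vs limit 730 → not met
9. professional liability coverage $550,000 < $575,000 → not met
Not met: 9 of 9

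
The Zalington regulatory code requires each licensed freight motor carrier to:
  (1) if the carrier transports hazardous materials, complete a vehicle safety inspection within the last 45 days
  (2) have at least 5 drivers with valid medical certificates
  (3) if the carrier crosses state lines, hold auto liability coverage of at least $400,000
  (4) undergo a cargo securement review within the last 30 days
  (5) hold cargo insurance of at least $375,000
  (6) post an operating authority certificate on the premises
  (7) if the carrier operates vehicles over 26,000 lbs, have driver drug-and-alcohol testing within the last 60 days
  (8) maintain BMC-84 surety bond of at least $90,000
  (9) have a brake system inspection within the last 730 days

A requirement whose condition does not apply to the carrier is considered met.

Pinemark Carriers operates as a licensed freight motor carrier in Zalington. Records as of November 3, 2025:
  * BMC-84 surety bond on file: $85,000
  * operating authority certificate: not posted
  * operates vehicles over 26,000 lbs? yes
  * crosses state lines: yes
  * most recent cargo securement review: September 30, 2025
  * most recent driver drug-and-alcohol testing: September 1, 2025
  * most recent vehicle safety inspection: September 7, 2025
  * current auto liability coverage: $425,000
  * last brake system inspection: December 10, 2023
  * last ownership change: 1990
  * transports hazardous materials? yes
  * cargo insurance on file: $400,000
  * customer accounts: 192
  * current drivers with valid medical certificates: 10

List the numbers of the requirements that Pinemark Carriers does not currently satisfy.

1. condition 'transports hazardous materials' holds; vehicle safety inspection 57 days ago vs limit 45 → not met
2. drivers with valid medical certificates 10 ≥ 5 → met
3. condition 'crosses state lines' holds; auto liability coverage $425,000 ≥ $400,000 → met
4. cargo securement review 34 days ago vs limit 30 → not met
5. cargo insurance $400,000 ≥ $375,000 → met
6. operating authority certificate absent → not met
7. condition 'operates vehicles over 26,000 lbs' holds; driver drug-and-alcohol testing 63 days ago vs limit 60 → not met
8. BMC-84 surety bond $85,000 < $90,000 → not met
9. brake system inspection 694 days ago vs limit 730 → met
Not met: 1, 4, 6, 7, 8

1, 4, 6, 7, 8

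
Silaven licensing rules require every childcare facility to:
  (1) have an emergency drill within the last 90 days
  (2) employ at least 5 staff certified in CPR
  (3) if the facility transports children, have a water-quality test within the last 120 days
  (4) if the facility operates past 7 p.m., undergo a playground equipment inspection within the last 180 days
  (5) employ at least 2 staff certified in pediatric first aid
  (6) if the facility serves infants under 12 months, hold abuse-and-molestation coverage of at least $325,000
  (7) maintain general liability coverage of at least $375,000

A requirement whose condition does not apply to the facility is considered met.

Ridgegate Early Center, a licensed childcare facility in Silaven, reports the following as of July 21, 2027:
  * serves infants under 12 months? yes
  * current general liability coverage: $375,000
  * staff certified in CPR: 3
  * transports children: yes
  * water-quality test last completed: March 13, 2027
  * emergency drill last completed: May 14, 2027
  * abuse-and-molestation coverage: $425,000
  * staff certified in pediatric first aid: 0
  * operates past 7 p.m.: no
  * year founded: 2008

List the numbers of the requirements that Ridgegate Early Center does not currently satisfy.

2, 3, 5

1. emergency drill 68 days ago vs limit 90 → met
2. staff certified in CPR 3 < 5 → not met
3. condition 'transports children' holds; water-quality test 130 days ago vs limit 120 → not met
4. condition 'operates past 7 p.m.' does not hold → requirement n/a → met
5. staff certified in pediatric first aid 0 < 2 → not met
6. condition 'serves infants under 12 months' holds; abuse-and-molestation coverage $425,000 ≥ $325,000 → met
7. general liability coverage $375,000 ≥ $375,000 → met
Not met: 2, 3, 5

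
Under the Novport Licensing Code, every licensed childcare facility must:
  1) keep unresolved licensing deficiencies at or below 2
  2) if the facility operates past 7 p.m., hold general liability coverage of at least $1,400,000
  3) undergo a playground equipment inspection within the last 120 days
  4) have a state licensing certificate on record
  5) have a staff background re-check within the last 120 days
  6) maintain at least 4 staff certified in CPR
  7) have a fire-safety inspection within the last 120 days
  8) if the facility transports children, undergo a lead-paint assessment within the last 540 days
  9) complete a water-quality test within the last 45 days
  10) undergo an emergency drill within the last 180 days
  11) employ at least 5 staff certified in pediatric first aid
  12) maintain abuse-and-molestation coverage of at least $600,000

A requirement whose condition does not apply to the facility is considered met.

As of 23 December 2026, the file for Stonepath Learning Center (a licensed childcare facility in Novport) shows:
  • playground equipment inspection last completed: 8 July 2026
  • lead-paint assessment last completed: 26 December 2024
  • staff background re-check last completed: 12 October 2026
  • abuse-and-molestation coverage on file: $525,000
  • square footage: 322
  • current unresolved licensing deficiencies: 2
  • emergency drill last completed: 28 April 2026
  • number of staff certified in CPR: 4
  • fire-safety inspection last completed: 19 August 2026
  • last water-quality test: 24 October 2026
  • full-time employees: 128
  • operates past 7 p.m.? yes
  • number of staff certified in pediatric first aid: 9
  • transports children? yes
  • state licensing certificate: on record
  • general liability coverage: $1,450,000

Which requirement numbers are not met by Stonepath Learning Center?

1. unresolved licensing deficiencies 2 ≤ 2 → met
2. condition 'operates past 7 p.m.' holds; general liability coverage $1,450,000 ≥ $1,400,000 → met
3. playground equipment inspection 168 days ago vs limit 120 → not met
4. state licensing certificate present → met
5. staff background re-check 72 days ago vs limit 120 → met
6. staff certified in CPR 4 ≥ 4 → met
7. fire-safety inspection 126 days ago vs limit 120 → not met
8. condition 'transports children' holds; lead-paint assessment 727 days ago vs limit 540 → not met
9. water-quality test 60 days ago vs limit 45 → not met
10. emergency drill 239 days ago vs limit 180 → not met
11. staff certified in pediatric first aid 9 ≥ 5 → met
12. abuse-and-molestation coverage $525,000 < $600,000 → not met
Not met: 3, 7, 8, 9, 10, 12

3, 7, 8, 9, 10, 12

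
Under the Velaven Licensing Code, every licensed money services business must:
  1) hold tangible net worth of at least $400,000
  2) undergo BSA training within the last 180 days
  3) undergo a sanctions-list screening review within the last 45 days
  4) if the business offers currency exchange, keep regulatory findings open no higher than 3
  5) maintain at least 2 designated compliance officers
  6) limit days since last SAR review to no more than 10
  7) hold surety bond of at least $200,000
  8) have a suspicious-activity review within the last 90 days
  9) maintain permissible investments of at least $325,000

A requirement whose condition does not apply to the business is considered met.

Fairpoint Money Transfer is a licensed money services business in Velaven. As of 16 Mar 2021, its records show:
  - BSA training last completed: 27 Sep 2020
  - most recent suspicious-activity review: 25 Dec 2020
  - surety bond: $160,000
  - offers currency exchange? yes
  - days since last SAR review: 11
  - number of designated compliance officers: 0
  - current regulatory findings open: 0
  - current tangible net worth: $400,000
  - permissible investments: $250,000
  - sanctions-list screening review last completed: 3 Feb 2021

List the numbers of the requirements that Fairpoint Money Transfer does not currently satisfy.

1. tangible net worth $400,000 ≥ $400,000 → met
2. BSA training 170 days ago vs limit 180 → met
3. sanctions-list screening review 41 days ago vs limit 45 → met
4. condition 'offers currency exchange' holds; regulatory findings open 0 ≤ 3 → met
5. designated compliance officers 0 < 2 → not met
6. days since last SAR review 11 > 10 → not met
7. surety bond $160,000 < $200,000 → not met
8. suspicious-activity review 81 days ago vs limit 90 → met
9. permissible investments $250,000 < $325,000 → not met
Not met: 5, 6, 7, 9

5, 6, 7, 9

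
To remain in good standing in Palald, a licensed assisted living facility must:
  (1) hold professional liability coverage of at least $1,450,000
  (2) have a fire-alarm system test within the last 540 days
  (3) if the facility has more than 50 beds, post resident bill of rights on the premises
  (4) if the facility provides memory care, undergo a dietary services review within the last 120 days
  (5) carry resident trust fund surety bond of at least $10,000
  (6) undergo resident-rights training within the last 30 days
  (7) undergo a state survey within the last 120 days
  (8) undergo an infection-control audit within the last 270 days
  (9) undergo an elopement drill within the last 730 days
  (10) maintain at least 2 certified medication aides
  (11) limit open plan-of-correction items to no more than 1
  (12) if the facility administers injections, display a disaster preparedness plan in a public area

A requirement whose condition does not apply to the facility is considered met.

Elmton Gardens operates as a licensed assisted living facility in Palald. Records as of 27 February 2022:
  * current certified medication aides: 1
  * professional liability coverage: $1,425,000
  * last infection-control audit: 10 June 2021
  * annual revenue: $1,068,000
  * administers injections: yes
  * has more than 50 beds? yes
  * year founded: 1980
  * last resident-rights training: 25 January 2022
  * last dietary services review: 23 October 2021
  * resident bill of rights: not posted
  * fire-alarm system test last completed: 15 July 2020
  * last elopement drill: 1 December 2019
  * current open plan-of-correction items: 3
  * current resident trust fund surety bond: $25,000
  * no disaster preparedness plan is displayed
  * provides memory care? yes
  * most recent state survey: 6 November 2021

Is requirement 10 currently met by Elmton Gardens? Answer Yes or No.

No

10. certified medication aides 1 < 2 → not met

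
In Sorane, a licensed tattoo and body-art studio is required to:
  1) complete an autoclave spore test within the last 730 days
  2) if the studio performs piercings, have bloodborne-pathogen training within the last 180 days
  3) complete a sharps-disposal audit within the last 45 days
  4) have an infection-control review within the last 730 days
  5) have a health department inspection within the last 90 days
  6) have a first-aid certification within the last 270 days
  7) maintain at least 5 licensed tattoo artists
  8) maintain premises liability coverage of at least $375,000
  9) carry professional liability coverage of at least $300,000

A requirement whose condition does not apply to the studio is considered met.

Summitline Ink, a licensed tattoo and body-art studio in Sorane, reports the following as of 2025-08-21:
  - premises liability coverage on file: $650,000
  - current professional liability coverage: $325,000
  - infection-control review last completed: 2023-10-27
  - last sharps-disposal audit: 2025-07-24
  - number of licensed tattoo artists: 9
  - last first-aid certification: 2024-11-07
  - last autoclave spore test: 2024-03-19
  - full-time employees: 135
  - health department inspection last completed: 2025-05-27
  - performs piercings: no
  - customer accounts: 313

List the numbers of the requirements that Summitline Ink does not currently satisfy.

1. autoclave spore test 520 days ago vs limit 730 → met
2. condition 'performs piercings' does not hold → requirement n/a → met
3. sharps-disposal audit 28 days ago vs limit 45 → met
4. infection-control review 664 days ago vs limit 730 → met
5. health department inspection 86 days ago vs limit 90 → met
6. first-aid certification 287 days ago vs limit 270 → not met
7. licensed tattoo artists 9 ≥ 5 → met
8. premises liability coverage $650,000 ≥ $375,000 → met
9. professional liability coverage $325,000 ≥ $300,000 → met
Not met: 6

6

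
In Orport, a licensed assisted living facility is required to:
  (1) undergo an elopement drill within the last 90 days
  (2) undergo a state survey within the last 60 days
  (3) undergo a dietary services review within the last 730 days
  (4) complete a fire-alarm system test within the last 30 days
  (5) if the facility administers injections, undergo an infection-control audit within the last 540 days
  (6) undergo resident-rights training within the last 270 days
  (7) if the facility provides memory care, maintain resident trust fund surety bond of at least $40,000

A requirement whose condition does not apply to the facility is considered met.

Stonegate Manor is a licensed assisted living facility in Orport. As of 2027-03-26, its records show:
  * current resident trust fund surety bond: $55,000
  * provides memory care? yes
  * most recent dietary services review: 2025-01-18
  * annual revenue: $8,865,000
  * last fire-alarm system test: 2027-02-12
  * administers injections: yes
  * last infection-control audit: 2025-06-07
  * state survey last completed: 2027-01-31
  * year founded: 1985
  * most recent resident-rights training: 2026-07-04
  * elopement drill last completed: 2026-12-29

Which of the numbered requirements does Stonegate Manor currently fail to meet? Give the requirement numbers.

1. elopement drill 87 days ago vs limit 90 → met
2. state survey 54 days ago vs limit 60 → met
3. dietary services review 797 days ago vs limit 730 → not met
4. fire-alarm system test 42 days ago vs limit 30 → not met
5. condition 'administers injections' holds; infection-control audit 657 days ago vs limit 540 → not met
6. resident-rights training 265 days ago vs limit 270 → met
7. condition 'provides memory care' holds; resident trust fund surety bond $55,000 ≥ $40,000 → met
Not met: 3, 4, 5

3, 4, 5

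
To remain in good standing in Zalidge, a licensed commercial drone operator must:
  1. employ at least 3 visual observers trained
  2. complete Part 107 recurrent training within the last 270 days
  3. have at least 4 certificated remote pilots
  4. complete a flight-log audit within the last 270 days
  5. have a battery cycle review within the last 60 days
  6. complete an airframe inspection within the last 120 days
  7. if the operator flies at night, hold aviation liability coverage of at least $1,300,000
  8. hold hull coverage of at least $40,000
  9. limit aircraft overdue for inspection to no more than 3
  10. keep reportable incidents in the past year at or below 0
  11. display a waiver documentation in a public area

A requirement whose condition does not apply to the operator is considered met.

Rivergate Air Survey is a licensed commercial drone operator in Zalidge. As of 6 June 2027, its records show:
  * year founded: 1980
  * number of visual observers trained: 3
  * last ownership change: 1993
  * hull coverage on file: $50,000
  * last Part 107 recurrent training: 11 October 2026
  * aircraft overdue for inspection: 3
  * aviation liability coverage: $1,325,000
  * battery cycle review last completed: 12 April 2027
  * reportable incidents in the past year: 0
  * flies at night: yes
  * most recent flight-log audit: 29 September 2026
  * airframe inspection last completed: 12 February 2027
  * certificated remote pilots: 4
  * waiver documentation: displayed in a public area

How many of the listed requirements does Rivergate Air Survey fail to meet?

0

1. visual observers trained 3 ≥ 3 → met
2. Part 107 recurrent training 238 days ago vs limit 270 → met
3. certificated remote pilots 4 ≥ 4 → met
4. flight-log audit 250 days ago vs limit 270 → met
5. battery cycle review 55 days ago vs limit 60 → met
6. airframe inspection 114 days ago vs limit 120 → met
7. condition 'flies at night' holds; aviation liability coverage $1,325,000 ≥ $1,300,000 → met
8. hull coverage $50,000 ≥ $40,000 → met
9. aircraft overdue for inspection 3 ≤ 3 → met
10. reportable incidents in the past year 0 ≤ 0 → met
11. waiver documentation present → met
Not met: 0 of 11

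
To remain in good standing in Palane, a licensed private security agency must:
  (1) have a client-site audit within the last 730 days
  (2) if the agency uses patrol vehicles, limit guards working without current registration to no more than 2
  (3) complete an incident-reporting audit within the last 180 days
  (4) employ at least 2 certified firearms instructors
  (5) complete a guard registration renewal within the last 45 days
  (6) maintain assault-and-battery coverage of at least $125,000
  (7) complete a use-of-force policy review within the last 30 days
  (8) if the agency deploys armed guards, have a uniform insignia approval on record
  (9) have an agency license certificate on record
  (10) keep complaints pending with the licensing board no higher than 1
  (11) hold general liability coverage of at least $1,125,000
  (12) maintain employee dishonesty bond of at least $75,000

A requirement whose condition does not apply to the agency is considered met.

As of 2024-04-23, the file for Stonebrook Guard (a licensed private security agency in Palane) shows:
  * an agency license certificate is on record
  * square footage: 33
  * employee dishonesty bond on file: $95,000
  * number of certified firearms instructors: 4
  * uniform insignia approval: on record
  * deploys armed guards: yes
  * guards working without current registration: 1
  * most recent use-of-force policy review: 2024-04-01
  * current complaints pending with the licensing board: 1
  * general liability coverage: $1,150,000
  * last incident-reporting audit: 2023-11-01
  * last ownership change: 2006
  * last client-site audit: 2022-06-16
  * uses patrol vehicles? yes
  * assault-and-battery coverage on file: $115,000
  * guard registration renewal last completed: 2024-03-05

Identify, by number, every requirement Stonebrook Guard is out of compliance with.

1. client-site audit 677 days ago vs limit 730 → met
2. condition 'uses patrol vehicles' holds; guards working without current registration 1 ≤ 2 → met
3. incident-reporting audit 174 days ago vs limit 180 → met
4. certified firearms instructors 4 ≥ 2 → met
5. guard registration renewal 49 days ago vs limit 45 → not met
6. assault-and-battery coverage $115,000 < $125,000 → not met
7. use-of-force policy review 22 days ago vs limit 30 → met
8. condition 'deploys armed guards' holds; uniform insignia approval present → met
9. agency license certificate present → met
10. complaints pending with the licensing board 1 ≤ 1 → met
11. general liability coverage $1,150,000 ≥ $1,125,000 → met
12. employee dishonesty bond $95,000 ≥ $75,000 → met
Not met: 5, 6

5, 6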